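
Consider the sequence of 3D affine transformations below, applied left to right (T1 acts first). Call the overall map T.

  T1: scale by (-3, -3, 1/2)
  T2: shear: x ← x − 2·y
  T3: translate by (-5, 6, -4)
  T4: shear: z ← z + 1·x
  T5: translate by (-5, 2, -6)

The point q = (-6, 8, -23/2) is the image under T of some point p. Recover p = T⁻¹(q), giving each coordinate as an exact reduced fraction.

p = (-4/3, 0, -1)

T1 = [-3 0 0 0; 0 -3 0 0; 0 0 1/2 0; 0 0 0 1]
T2·T1 = [-3 6 0 0; 0 -3 0 0; 0 0 1/2 0; 0 0 0 1]
T3·…·T1 = [-3 6 0 -5; 0 -3 0 6; 0 0 1/2 -4; 0 0 0 1]
T4·…·T1 = [-3 6 0 -5; 0 -3 0 6; -3 6 1/2 -9; 0 0 0 1]
T5·…·T1 = [-3 6 0 -10; 0 -3 0 8; -3 6 1/2 -15; 0 0 0 1]
det M = 9/2; M⁻¹ = [-1/3 -2/3 0 2; 0 -1/3 0 8/3; -2 0 2 10; 0 0 0 1]
M⁻¹ · (-6, 8, -23/2)ᵀ = (-4/3, 0, -1)ᵀ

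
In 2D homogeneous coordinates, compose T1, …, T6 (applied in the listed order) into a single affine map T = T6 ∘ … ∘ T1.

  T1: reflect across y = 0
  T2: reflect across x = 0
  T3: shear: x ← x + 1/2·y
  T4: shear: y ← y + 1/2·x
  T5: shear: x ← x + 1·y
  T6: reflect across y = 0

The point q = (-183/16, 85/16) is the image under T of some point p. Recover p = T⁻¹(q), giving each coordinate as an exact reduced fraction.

T1 = [1 0 0; 0 -1 0; 0 0 1]
T2·T1 = [-1 0 0; 0 -1 0; 0 0 1]
T3·…·T1 = [-1 -1/2 0; 0 -1 0; 0 0 1]
T4·…·T1 = [-1 -1/2 0; -1/2 -5/4 0; 0 0 1]
T5·…·T1 = [-3/2 -7/4 0; -1/2 -5/4 0; 0 0 1]
T6·…·T1 = [-3/2 -7/4 0; 1/2 5/4 0; 0 0 1]
det M = -1; M⁻¹ = [-5/4 -7/4 0; 1/2 3/2 0; 0 0 1]
M⁻¹ · (-183/16, 85/16)ᵀ = (5, 9/4)ᵀ

p = (5, 9/4)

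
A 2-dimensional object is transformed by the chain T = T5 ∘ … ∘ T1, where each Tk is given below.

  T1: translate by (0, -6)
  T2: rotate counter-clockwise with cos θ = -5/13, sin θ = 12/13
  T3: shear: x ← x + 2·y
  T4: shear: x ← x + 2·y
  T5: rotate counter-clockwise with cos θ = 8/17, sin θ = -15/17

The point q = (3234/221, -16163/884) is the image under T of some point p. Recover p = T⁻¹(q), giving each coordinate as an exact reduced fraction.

p = (7/4, -1)

T1 = [1 0 0; 0 1 -6; 0 0 1]
T2·T1 = [-5/13 -12/13 72/13; 12/13 -5/13 30/13; 0 0 1]
T3·…·T1 = [19/13 -22/13 132/13; 12/13 -5/13 30/13; 0 0 1]
T4·…·T1 = [43/13 -32/13 192/13; 12/13 -5/13 30/13; 0 0 1]
T5·…·T1 = [524/221 -331/221 1986/221; -549/221 440/221 -2640/221; 0 0 1]
det M = 1; M⁻¹ = [440/221 331/221 0; 549/221 524/221 6; 0 0 1]
M⁻¹ · (3234/221, -16163/884)ᵀ = (7/4, -1)ᵀ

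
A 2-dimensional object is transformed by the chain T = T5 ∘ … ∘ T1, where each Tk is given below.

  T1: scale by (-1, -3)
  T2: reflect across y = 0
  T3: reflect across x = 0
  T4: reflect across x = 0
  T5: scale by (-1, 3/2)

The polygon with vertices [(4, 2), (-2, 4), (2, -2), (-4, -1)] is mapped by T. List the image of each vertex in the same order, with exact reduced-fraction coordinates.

image vertices: (4, 9), (-2, 18), (2, -9), (-4, -9/2)

T1 scale by (-1, -3): (4, 2) → (-4, -6); (-2, 4) → (2, -12); (2, -2) → (-2, 6); (-4, -1) → (4, 3)
T2 reflect across y = 0: (-4, -6) → (-4, 6); (2, -12) → (2, 12); (-2, 6) → (-2, -6); (4, 3) → (4, -3)
T3 reflect across x = 0: (-4, 6) → (4, 6); (2, 12) → (-2, 12); (-2, -6) → (2, -6); (4, -3) → (-4, -3)
T4 reflect across x = 0: (4, 6) → (-4, 6); (-2, 12) → (2, 12); (2, -6) → (-2, -6); (-4, -3) → (4, -3)
T5 scale by (-1, 3/2): (-4, 6) → (4, 9); (2, 12) → (-2, 18); (-2, -6) → (2, -9); (4, -3) → (-4, -9/2)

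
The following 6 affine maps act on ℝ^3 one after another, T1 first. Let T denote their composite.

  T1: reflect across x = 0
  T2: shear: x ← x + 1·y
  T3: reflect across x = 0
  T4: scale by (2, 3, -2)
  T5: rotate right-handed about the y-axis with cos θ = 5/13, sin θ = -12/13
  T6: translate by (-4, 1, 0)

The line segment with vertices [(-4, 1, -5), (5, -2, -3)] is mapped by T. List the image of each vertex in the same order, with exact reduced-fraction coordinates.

image vertices: (-222/13, 4, -70/13), (-54/13, -5, 198/13)

T1 reflect across x = 0: (-4, 1, -5) → (4, 1, -5); (5, -2, -3) → (-5, -2, -3)
T2 shear: x ← x + 1·y: (4, 1, -5) → (5, 1, -5); (-5, -2, -3) → (-7, -2, -3)
T3 reflect across x = 0: (5, 1, -5) → (-5, 1, -5); (-7, -2, -3) → (7, -2, -3)
T4 scale by (2, 3, -2): (-5, 1, -5) → (-10, 3, 10); (7, -2, -3) → (14, -6, 6)
T5 rotate right-handed about the y-axis with cos θ = 5/13, sin θ = -12/13: (-10, 3, 10) → (-170/13, 3, -70/13); (14, -6, 6) → (-2/13, -6, 198/13)
T6 translate by (-4, 1, 0): (-170/13, 3, -70/13) → (-222/13, 4, -70/13); (-2/13, -6, 198/13) → (-54/13, -5, 198/13)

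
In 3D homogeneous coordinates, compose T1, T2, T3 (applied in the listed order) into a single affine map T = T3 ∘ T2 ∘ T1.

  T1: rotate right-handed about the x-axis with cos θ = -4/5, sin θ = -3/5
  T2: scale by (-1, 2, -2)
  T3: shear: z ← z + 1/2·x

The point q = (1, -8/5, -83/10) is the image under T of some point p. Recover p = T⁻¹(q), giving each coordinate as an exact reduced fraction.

T1 = [1 0 0 0; 0 -4/5 3/5 0; 0 -3/5 -4/5 0; 0 0 0 1]
T2·T1 = [-1 0 0 0; 0 -8/5 6/5 0; 0 6/5 8/5 0; 0 0 0 1]
T3·…·T1 = [-1 0 0 0; 0 -8/5 6/5 0; -1/2 6/5 8/5 0; 0 0 0 1]
det M = 4; M⁻¹ = [-1 0 0 0; -3/20 -2/5 3/10 0; -1/5 3/10 2/5 0; 0 0 0 1]
M⁻¹ · (1, -8/5, -83/10)ᵀ = (-1, -2, -4)ᵀ

p = (-1, -2, -4)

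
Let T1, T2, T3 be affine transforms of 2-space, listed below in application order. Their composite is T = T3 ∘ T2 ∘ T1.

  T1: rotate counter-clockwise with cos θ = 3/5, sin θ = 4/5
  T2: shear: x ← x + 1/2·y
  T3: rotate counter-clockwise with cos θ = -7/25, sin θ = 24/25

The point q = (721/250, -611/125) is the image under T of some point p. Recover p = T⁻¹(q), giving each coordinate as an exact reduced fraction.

T1 = [3/5 -4/5 0; 4/5 3/5 0; 0 0 1]
T2·T1 = [1 -1/2 0; 4/5 3/5 0; 0 0 1]
T3·…·T1 = [-131/125 -109/250 0; 92/125 -81/125 0; 0 0 1]
det M = 1; M⁻¹ = [-81/125 109/250 0; -92/125 -131/125 0; 0 0 1]
M⁻¹ · (721/250, -611/125)ᵀ = (-4, 3)ᵀ

p = (-4, 3)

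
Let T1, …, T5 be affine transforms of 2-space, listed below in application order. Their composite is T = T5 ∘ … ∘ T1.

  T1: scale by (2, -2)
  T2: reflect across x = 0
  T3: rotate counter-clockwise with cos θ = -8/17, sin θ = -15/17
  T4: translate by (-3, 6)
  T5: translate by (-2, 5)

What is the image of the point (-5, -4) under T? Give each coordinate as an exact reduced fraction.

T1 scale by (2, -2): (-5, -4) → (-10, 8)
T2 reflect across x = 0: (-10, 8) → (10, 8)
T3 rotate counter-clockwise with cos θ = -8/17, sin θ = -15/17: (10, 8) → (40/17, -214/17)
T4 translate by (-3, 6): (40/17, -214/17) → (-11/17, -112/17)
T5 translate by (-2, 5): (-11/17, -112/17) → (-45/17, -27/17)

T(p) = (-45/17, -27/17)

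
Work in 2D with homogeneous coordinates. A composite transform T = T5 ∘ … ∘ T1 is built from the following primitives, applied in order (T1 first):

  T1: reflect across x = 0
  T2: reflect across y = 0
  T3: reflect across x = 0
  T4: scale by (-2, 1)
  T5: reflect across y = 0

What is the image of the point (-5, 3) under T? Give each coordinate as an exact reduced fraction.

T1 reflect across x = 0: (-5, 3) → (5, 3)
T2 reflect across y = 0: (5, 3) → (5, -3)
T3 reflect across x = 0: (5, -3) → (-5, -3)
T4 scale by (-2, 1): (-5, -3) → (10, -3)
T5 reflect across y = 0: (10, -3) → (10, 3)

T(p) = (10, 3)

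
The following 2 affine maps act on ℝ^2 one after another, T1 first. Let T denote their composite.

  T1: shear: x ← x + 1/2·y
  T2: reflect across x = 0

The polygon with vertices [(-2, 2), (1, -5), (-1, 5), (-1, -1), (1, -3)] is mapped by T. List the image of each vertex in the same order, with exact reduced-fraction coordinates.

T1 shear: x ← x + 1/2·y: (-2, 2) → (-1, 2); (1, -5) → (-3/2, -5); (-1, 5) → (3/2, 5); (-1, -1) → (-3/2, -1); (1, -3) → (-1/2, -3)
T2 reflect across x = 0: (-1, 2) → (1, 2); (-3/2, -5) → (3/2, -5); (3/2, 5) → (-3/2, 5); (-3/2, -1) → (3/2, -1); (-1/2, -3) → (1/2, -3)

image vertices: (1, 2), (3/2, -5), (-3/2, 5), (3/2, -1), (1/2, -3)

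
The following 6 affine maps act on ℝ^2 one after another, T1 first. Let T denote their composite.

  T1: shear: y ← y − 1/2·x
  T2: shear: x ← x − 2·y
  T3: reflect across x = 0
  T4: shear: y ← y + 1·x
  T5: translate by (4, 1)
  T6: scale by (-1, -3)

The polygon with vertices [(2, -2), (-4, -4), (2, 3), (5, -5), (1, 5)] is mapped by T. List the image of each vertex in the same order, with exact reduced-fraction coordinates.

T1 shear: y ← y − 1/2·x: (2, -2) → (2, -3); (-4, -4) → (-4, -2); (2, 3) → (2, 2); (5, -5) → (5, -15/2); (1, 5) → (1, 9/2)
T2 shear: x ← x − 2·y: (2, -3) → (8, -3); (-4, -2) → (0, -2); (2, 2) → (-2, 2); (5, -15/2) → (20, -15/2); (1, 9/2) → (-8, 9/2)
T3 reflect across x = 0: (8, -3) → (-8, -3); (0, -2) → (0, -2); (-2, 2) → (2, 2); (20, -15/2) → (-20, -15/2); (-8, 9/2) → (8, 9/2)
T4 shear: y ← y + 1·x: (-8, -3) → (-8, -11); (0, -2) → (0, -2); (2, 2) → (2, 4); (-20, -15/2) → (-20, -55/2); (8, 9/2) → (8, 25/2)
T5 translate by (4, 1): (-8, -11) → (-4, -10); (0, -2) → (4, -1); (2, 4) → (6, 5); (-20, -55/2) → (-16, -53/2); (8, 25/2) → (12, 27/2)
T6 scale by (-1, -3): (-4, -10) → (4, 30); (4, -1) → (-4, 3); (6, 5) → (-6, -15); (-16, -53/2) → (16, 159/2); (12, 27/2) → (-12, -81/2)

image vertices: (4, 30), (-4, 3), (-6, -15), (16, 159/2), (-12, -81/2)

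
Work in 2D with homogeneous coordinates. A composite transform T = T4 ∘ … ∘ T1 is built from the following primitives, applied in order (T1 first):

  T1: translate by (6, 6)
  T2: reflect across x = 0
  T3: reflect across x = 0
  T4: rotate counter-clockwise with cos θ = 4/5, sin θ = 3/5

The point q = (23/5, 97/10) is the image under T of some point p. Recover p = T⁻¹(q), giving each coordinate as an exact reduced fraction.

T1 = [1 0 6; 0 1 6; 0 0 1]
T2·T1 = [-1 0 -6; 0 1 6; 0 0 1]
T3·…·T1 = [1 0 6; 0 1 6; 0 0 1]
T4·…·T1 = [4/5 -3/5 6/5; 3/5 4/5 42/5; 0 0 1]
det M = 1; M⁻¹ = [4/5 3/5 -6; -3/5 4/5 -6; 0 0 1]
M⁻¹ · (23/5, 97/10)ᵀ = (7/2, -1)ᵀ

p = (7/2, -1)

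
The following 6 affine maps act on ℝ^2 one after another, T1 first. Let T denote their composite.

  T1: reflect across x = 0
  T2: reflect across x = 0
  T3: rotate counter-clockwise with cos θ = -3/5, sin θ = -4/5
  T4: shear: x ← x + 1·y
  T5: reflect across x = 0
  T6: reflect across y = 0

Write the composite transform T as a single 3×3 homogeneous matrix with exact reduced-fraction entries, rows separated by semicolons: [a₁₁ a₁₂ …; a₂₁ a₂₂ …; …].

T = [7/5 -1/5 0; 4/5 3/5 0; 0 0 1]

T1 = [-1 0 0; 0 1 0; 0 0 1]
T2·T1 = [1 0 0; 0 1 0; 0 0 1]
T3·…·T1 = [-3/5 4/5 0; -4/5 -3/5 0; 0 0 1]
T4·…·T1 = [-7/5 1/5 0; -4/5 -3/5 0; 0 0 1]
T5·…·T1 = [7/5 -1/5 0; -4/5 -3/5 0; 0 0 1]
T6·…·T1 = [7/5 -1/5 0; 4/5 3/5 0; 0 0 1]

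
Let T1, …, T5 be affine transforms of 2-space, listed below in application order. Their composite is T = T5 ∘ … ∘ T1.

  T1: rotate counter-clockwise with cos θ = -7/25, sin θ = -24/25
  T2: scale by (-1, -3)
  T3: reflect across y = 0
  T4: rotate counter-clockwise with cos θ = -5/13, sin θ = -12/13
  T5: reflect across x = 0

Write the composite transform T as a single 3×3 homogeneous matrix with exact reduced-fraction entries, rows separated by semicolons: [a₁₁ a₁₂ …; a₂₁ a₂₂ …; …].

T1 = [-7/25 24/25 0; -24/25 -7/25 0; 0 0 1]
T2·T1 = [7/25 -24/25 0; 72/25 21/25 0; 0 0 1]
T3·…·T1 = [7/25 -24/25 0; -72/25 -21/25 0; 0 0 1]
T4·…·T1 = [-899/325 -132/325 0; 276/325 393/325 0; 0 0 1]
T5·…·T1 = [899/325 132/325 0; 276/325 393/325 0; 0 0 1]

T = [899/325 132/325 0; 276/325 393/325 0; 0 0 1]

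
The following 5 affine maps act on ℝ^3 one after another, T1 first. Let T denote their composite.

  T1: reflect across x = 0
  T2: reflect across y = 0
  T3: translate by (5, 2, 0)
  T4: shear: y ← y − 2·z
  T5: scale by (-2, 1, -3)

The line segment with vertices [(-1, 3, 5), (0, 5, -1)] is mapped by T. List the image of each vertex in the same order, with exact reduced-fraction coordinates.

image vertices: (-12, -11, -15), (-10, -1, 3)

T1 reflect across x = 0: (-1, 3, 5) → (1, 3, 5); (0, 5, -1) → (0, 5, -1)
T2 reflect across y = 0: (1, 3, 5) → (1, -3, 5); (0, 5, -1) → (0, -5, -1)
T3 translate by (5, 2, 0): (1, -3, 5) → (6, -1, 5); (0, -5, -1) → (5, -3, -1)
T4 shear: y ← y − 2·z: (6, -1, 5) → (6, -11, 5); (5, -3, -1) → (5, -1, -1)
T5 scale by (-2, 1, -3): (6, -11, 5) → (-12, -11, -15); (5, -1, -1) → (-10, -1, 3)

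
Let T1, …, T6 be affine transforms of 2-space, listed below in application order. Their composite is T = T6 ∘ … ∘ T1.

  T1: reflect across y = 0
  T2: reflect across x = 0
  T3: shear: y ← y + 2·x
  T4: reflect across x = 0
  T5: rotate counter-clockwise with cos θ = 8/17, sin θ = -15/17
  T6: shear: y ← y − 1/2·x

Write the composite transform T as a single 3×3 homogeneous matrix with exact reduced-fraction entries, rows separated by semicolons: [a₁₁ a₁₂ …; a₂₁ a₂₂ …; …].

T = [-22/17 -15/17 0; -20/17 -1/34 0; 0 0 1]

T1 = [1 0 0; 0 -1 0; 0 0 1]
T2·T1 = [-1 0 0; 0 -1 0; 0 0 1]
T3·…·T1 = [-1 0 0; -2 -1 0; 0 0 1]
T4·…·T1 = [1 0 0; -2 -1 0; 0 0 1]
T5·…·T1 = [-22/17 -15/17 0; -31/17 -8/17 0; 0 0 1]
T6·…·T1 = [-22/17 -15/17 0; -20/17 -1/34 0; 0 0 1]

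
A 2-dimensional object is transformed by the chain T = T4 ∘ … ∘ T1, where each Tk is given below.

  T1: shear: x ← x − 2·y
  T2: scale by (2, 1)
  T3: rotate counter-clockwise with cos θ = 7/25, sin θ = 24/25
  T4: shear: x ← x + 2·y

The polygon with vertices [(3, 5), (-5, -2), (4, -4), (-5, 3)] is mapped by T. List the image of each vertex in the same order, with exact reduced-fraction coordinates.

T1 shear: x ← x − 2·y: (3, 5) → (-7, 5); (-5, -2) → (-1, -2); (4, -4) → (12, -4); (-5, 3) → (-11, 3)
T2 scale by (2, 1): (-7, 5) → (-14, 5); (-1, -2) → (-2, -2); (12, -4) → (24, -4); (-11, 3) → (-22, 3)
T3 rotate counter-clockwise with cos θ = 7/25, sin θ = 24/25: (-14, 5) → (-218/25, -301/25); (-2, -2) → (34/25, -62/25); (24, -4) → (264/25, 548/25); (-22, 3) → (-226/25, -507/25)
T4 shear: x ← x + 2·y: (-218/25, -301/25) → (-164/5, -301/25); (34/25, -62/25) → (-18/5, -62/25); (264/25, 548/25) → (272/5, 548/25); (-226/25, -507/25) → (-248/5, -507/25)

image vertices: (-164/5, -301/25), (-18/5, -62/25), (272/5, 548/25), (-248/5, -507/25)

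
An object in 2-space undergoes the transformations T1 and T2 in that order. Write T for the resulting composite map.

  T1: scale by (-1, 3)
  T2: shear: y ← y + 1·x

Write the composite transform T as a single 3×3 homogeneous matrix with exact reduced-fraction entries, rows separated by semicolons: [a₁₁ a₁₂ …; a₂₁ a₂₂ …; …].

T = [-1 0 0; -1 3 0; 0 0 1]

T1 = [-1 0 0; 0 3 0; 0 0 1]
T2·T1 = [-1 0 0; -1 3 0; 0 0 1]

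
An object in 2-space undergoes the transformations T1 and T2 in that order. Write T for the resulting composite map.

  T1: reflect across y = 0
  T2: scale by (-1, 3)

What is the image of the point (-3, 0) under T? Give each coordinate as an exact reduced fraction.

T1 reflect across y = 0: (-3, 0) → (-3, 0)
T2 scale by (-1, 3): (-3, 0) → (3, 0)

T(p) = (3, 0)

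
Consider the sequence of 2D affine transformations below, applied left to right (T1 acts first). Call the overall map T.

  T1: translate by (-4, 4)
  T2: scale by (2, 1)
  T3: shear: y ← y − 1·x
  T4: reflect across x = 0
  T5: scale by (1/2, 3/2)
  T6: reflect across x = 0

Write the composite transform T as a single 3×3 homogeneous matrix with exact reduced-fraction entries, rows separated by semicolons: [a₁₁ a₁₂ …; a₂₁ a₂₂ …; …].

T = [1 0 -4; -3 3/2 18; 0 0 1]

T1 = [1 0 -4; 0 1 4; 0 0 1]
T2·T1 = [2 0 -8; 0 1 4; 0 0 1]
T3·…·T1 = [2 0 -8; -2 1 12; 0 0 1]
T4·…·T1 = [-2 0 8; -2 1 12; 0 0 1]
T5·…·T1 = [-1 0 4; -3 3/2 18; 0 0 1]
T6·…·T1 = [1 0 -4; -3 3/2 18; 0 0 1]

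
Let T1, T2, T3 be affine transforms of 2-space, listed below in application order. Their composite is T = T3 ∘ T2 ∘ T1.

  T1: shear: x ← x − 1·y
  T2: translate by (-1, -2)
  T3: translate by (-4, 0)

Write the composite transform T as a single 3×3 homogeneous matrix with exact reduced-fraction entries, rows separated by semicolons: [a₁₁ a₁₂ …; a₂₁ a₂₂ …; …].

T1 = [1 -1 0; 0 1 0; 0 0 1]
T2·T1 = [1 -1 -1; 0 1 -2; 0 0 1]
T3·…·T1 = [1 -1 -5; 0 1 -2; 0 0 1]

T = [1 -1 -5; 0 1 -2; 0 0 1]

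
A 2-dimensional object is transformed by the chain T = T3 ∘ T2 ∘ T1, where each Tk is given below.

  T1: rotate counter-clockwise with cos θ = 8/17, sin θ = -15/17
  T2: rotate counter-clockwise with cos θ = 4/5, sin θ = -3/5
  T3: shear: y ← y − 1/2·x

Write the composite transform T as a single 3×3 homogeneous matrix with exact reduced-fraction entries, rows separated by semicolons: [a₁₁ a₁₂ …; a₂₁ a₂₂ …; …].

T1 = [8/17 15/17 0; -15/17 8/17 0; 0 0 1]
T2·T1 = [-13/85 84/85 0; -84/85 -13/85 0; 0 0 1]
T3·…·T1 = [-13/85 84/85 0; -31/34 -11/17 0; 0 0 1]

T = [-13/85 84/85 0; -31/34 -11/17 0; 0 0 1]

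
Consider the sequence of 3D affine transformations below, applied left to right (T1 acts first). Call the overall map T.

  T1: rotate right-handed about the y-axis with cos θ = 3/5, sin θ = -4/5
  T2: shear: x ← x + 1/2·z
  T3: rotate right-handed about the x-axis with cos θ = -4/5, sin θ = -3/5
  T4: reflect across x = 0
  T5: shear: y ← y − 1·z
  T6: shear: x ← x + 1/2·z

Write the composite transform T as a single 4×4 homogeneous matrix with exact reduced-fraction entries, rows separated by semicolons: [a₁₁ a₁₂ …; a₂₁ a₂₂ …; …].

T1 = [3/5 0 -4/5 0; 0 1 0 0; 4/5 0 3/5 0; 0 0 0 1]
T2·T1 = [1 0 -1/2 0; 0 1 0 0; 4/5 0 3/5 0; 0 0 0 1]
T3·…·T1 = [1 0 -1/2 0; 12/25 -4/5 9/25 0; -16/25 -3/5 -12/25 0; 0 0 0 1]
T4·…·T1 = [-1 0 1/2 0; 12/25 -4/5 9/25 0; -16/25 -3/5 -12/25 0; 0 0 0 1]
T5·…·T1 = [-1 0 1/2 0; 28/25 -1/5 21/25 0; -16/25 -3/5 -12/25 0; 0 0 0 1]
T6·…·T1 = [-33/25 -3/10 13/50 0; 28/25 -1/5 21/25 0; -16/25 -3/5 -12/25 0; 0 0 0 1]

T = [-33/25 -3/10 13/50 0; 28/25 -1/5 21/25 0; -16/25 -3/5 -12/25 0; 0 0 0 1]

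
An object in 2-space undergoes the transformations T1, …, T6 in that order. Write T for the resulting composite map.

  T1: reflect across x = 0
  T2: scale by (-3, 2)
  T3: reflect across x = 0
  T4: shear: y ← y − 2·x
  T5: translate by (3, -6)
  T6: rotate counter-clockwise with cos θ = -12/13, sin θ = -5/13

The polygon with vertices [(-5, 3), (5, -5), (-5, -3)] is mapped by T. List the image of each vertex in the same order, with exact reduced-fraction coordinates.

image vertices: (-366/13, 270/13), (214/13, -108/13), (-426/13, 414/13)

T1 reflect across x = 0: (-5, 3) → (5, 3); (5, -5) → (-5, -5); (-5, -3) → (5, -3)
T2 scale by (-3, 2): (5, 3) → (-15, 6); (-5, -5) → (15, -10); (5, -3) → (-15, -6)
T3 reflect across x = 0: (-15, 6) → (15, 6); (15, -10) → (-15, -10); (-15, -6) → (15, -6)
T4 shear: y ← y − 2·x: (15, 6) → (15, -24); (-15, -10) → (-15, 20); (15, -6) → (15, -36)
T5 translate by (3, -6): (15, -24) → (18, -30); (-15, 20) → (-12, 14); (15, -36) → (18, -42)
T6 rotate counter-clockwise with cos θ = -12/13, sin θ = -5/13: (18, -30) → (-366/13, 270/13); (-12, 14) → (214/13, -108/13); (18, -42) → (-426/13, 414/13)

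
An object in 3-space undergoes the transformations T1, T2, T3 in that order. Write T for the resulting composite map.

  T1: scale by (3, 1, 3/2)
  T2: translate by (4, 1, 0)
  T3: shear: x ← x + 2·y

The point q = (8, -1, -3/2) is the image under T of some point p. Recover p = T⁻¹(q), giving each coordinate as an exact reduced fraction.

T1 = [3 0 0 0; 0 1 0 0; 0 0 3/2 0; 0 0 0 1]
T2·T1 = [3 0 0 4; 0 1 0 1; 0 0 3/2 0; 0 0 0 1]
T3·…·T1 = [3 2 0 6; 0 1 0 1; 0 0 3/2 0; 0 0 0 1]
det M = 9/2; M⁻¹ = [1/3 -2/3 0 -4/3; 0 1 0 -1; 0 0 2/3 0; 0 0 0 1]
M⁻¹ · (8, -1, -3/2)ᵀ = (2, -2, -1)ᵀ

p = (2, -2, -1)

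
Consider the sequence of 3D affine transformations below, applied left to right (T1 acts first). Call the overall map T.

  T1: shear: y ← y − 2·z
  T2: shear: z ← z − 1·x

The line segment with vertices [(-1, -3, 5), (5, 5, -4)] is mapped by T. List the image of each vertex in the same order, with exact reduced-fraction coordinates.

image vertices: (-1, -13, 6), (5, 13, -9)

T1 shear: y ← y − 2·z: (-1, -3, 5) → (-1, -13, 5); (5, 5, -4) → (5, 13, -4)
T2 shear: z ← z − 1·x: (-1, -13, 5) → (-1, -13, 6); (5, 13, -4) → (5, 13, -9)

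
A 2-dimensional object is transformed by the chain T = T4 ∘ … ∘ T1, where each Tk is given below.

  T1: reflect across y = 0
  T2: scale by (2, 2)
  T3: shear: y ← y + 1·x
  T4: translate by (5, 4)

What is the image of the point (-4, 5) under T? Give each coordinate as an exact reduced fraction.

T(p) = (-3, -14)

T1 reflect across y = 0: (-4, 5) → (-4, -5)
T2 scale by (2, 2): (-4, -5) → (-8, -10)
T3 shear: y ← y + 1·x: (-8, -10) → (-8, -18)
T4 translate by (5, 4): (-8, -18) → (-3, -14)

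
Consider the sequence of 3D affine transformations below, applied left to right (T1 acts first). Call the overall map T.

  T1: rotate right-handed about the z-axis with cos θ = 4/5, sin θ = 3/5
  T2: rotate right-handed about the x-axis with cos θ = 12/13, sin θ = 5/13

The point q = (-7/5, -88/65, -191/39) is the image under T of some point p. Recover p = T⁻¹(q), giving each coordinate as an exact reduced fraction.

p = (-3, -5/3, -4)

T1 = [4/5 -3/5 0 0; 3/5 4/5 0 0; 0 0 1 0; 0 0 0 1]
T2·T1 = [4/5 -3/5 0 0; 36/65 48/65 -5/13 0; 3/13 4/13 12/13 0; 0 0 0 1]
det M = 1; M⁻¹ = [4/5 36/65 3/13 0; -3/5 48/65 4/13 0; 0 -5/13 12/13 0; 0 0 0 1]
M⁻¹ · (-7/5, -88/65, -191/39)ᵀ = (-3, -5/3, -4)ᵀ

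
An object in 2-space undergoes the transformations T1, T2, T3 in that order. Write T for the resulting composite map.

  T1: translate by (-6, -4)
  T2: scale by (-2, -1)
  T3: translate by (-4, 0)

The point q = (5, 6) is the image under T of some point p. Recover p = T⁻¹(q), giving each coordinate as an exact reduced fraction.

T1 = [1 0 -6; 0 1 -4; 0 0 1]
T2·T1 = [-2 0 12; 0 -1 4; 0 0 1]
T3·…·T1 = [-2 0 8; 0 -1 4; 0 0 1]
det M = 2; M⁻¹ = [-1/2 0 4; 0 -1 4; 0 0 1]
M⁻¹ · (5, 6)ᵀ = (3/2, -2)ᵀ

p = (3/2, -2)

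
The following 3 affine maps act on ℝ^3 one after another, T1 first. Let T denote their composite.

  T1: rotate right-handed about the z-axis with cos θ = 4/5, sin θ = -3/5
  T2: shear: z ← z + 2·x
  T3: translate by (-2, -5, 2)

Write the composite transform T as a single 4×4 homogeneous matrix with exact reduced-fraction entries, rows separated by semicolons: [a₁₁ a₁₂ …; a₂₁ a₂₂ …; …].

T1 = [4/5 3/5 0 0; -3/5 4/5 0 0; 0 0 1 0; 0 0 0 1]
T2·T1 = [4/5 3/5 0 0; -3/5 4/5 0 0; 8/5 6/5 1 0; 0 0 0 1]
T3·…·T1 = [4/5 3/5 0 -2; -3/5 4/5 0 -5; 8/5 6/5 1 2; 0 0 0 1]

T = [4/5 3/5 0 -2; -3/5 4/5 0 -5; 8/5 6/5 1 2; 0 0 0 1]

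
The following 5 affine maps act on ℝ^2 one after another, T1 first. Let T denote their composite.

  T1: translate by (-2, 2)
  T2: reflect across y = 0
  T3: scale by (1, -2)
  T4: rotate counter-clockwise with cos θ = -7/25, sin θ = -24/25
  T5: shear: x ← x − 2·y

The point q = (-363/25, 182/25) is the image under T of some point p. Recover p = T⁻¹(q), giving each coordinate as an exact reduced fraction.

p = (-5, -3)

T1 = [1 0 -2; 0 1 2; 0 0 1]
T2·T1 = [1 0 -2; 0 -1 -2; 0 0 1]
T3·…·T1 = [1 0 -2; 0 2 4; 0 0 1]
T4·…·T1 = [-7/25 48/25 22/5; -24/25 -14/25 4/5; 0 0 1]
T5·…·T1 = [41/25 76/25 14/5; -24/25 -14/25 4/5; 0 0 1]
det M = 2; M⁻¹ = [-7/25 -38/25 2; 12/25 41/50 -2; 0 0 1]
M⁻¹ · (-363/25, 182/25)ᵀ = (-5, -3)ᵀ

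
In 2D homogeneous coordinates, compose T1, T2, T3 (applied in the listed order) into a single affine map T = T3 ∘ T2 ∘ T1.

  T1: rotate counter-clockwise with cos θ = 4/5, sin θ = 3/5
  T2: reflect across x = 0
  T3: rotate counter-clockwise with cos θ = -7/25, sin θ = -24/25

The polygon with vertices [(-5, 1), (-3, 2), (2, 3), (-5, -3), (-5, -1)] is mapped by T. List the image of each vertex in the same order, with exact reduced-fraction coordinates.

image vertices: (-17/5, -19/5), (-6/5, -17/5), (17/5, -6/5), (-29/5, -3/5), (-23/5, -11/5)

T1 rotate counter-clockwise with cos θ = 4/5, sin θ = 3/5: (-5, 1) → (-23/5, -11/5); (-3, 2) → (-18/5, -1/5); (2, 3) → (-1/5, 18/5); (-5, -3) → (-11/5, -27/5); (-5, -1) → (-17/5, -19/5)
T2 reflect across x = 0: (-23/5, -11/5) → (23/5, -11/5); (-18/5, -1/5) → (18/5, -1/5); (-1/5, 18/5) → (1/5, 18/5); (-11/5, -27/5) → (11/5, -27/5); (-17/5, -19/5) → (17/5, -19/5)
T3 rotate counter-clockwise with cos θ = -7/25, sin θ = -24/25: (23/5, -11/5) → (-17/5, -19/5); (18/5, -1/5) → (-6/5, -17/5); (1/5, 18/5) → (17/5, -6/5); (11/5, -27/5) → (-29/5, -3/5); (17/5, -19/5) → (-23/5, -11/5)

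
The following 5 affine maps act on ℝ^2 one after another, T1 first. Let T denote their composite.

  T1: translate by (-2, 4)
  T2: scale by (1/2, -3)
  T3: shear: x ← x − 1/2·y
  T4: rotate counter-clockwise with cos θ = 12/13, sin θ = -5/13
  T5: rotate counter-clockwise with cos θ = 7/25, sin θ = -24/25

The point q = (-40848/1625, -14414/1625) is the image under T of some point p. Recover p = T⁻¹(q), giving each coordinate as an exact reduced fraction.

T1 = [1 0 -2; 0 1 4; 0 0 1]
T2·T1 = [1/2 0 -1; 0 -3 -12; 0 0 1]
T3·…·T1 = [1/2 3/2 5; 0 -3 -12; 0 0 1]
T4·…·T1 = [6/13 3/13 0; -5/26 -87/26 -13; 0 0 1]
T5·…·T1 = [-18/325 -1023/325 -312/25; -323/650 -753/650 -91/25; 0 0 1]
det M = -3/2; M⁻¹ = [251/325 -682/325 2; -323/975 12/325 -4; 0 0 1]
M⁻¹ · (-40848/1625, -14414/1625)ᵀ = (6/5, 4)ᵀ

p = (6/5, 4)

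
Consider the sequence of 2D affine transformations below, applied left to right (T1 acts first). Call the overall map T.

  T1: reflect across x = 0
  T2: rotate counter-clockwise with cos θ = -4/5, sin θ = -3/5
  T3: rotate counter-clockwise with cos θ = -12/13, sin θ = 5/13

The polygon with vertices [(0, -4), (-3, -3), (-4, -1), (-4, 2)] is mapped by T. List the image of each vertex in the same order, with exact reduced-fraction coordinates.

image vertices: (64/65, -252/65), (237/65, -141/65), (268/65, 1/65), (44/13, 38/13)

T1 reflect across x = 0: (0, -4) → (0, -4); (-3, -3) → (3, -3); (-4, -1) → (4, -1); (-4, 2) → (4, 2)
T2 rotate counter-clockwise with cos θ = -4/5, sin θ = -3/5: (0, -4) → (-12/5, 16/5); (3, -3) → (-21/5, 3/5); (4, -1) → (-19/5, -8/5); (4, 2) → (-2, -4)
T3 rotate counter-clockwise with cos θ = -12/13, sin θ = 5/13: (-12/5, 16/5) → (64/65, -252/65); (-21/5, 3/5) → (237/65, -141/65); (-19/5, -8/5) → (268/65, 1/65); (-2, -4) → (44/13, 38/13)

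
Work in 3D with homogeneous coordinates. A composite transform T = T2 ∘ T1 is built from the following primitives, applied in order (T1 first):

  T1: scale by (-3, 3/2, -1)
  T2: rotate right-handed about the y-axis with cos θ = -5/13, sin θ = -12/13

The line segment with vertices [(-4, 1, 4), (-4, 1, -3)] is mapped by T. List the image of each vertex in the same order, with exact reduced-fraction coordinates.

image vertices: (-12/13, 3/2, 164/13), (-96/13, 3/2, 129/13)

T1 scale by (-3, 3/2, -1): (-4, 1, 4) → (12, 3/2, -4); (-4, 1, -3) → (12, 3/2, 3)
T2 rotate right-handed about the y-axis with cos θ = -5/13, sin θ = -12/13: (12, 3/2, -4) → (-12/13, 3/2, 164/13); (12, 3/2, 3) → (-96/13, 3/2, 129/13)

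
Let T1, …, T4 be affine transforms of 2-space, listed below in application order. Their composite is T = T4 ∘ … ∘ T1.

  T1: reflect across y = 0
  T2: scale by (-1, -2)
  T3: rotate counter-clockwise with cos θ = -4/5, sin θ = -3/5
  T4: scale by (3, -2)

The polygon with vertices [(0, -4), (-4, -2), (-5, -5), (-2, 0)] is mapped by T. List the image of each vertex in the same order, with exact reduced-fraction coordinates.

T1 reflect across y = 0: (0, -4) → (0, 4); (-4, -2) → (-4, 2); (-5, -5) → (-5, 5); (-2, 0) → (-2, 0)
T2 scale by (-1, -2): (0, 4) → (0, -8); (-4, 2) → (4, -4); (-5, 5) → (5, -10); (-2, 0) → (2, 0)
T3 rotate counter-clockwise with cos θ = -4/5, sin θ = -3/5: (0, -8) → (-24/5, 32/5); (4, -4) → (-28/5, 4/5); (5, -10) → (-10, 5); (2, 0) → (-8/5, -6/5)
T4 scale by (3, -2): (-24/5, 32/5) → (-72/5, -64/5); (-28/5, 4/5) → (-84/5, -8/5); (-10, 5) → (-30, -10); (-8/5, -6/5) → (-24/5, 12/5)

image vertices: (-72/5, -64/5), (-84/5, -8/5), (-30, -10), (-24/5, 12/5)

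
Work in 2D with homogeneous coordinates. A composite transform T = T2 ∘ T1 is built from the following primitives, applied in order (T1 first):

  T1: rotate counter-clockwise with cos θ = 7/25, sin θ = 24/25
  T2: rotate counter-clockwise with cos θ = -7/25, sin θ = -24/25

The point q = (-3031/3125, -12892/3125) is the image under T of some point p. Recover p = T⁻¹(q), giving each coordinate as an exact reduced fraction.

p = (7/5, -4)

T1 = [7/25 -24/25 0; 24/25 7/25 0; 0 0 1]
T2·T1 = [527/625 336/625 0; -336/625 527/625 0; 0 0 1]
det M = 1; M⁻¹ = [527/625 -336/625 0; 336/625 527/625 0; 0 0 1]
M⁻¹ · (-3031/3125, -12892/3125)ᵀ = (7/5, -4)ᵀ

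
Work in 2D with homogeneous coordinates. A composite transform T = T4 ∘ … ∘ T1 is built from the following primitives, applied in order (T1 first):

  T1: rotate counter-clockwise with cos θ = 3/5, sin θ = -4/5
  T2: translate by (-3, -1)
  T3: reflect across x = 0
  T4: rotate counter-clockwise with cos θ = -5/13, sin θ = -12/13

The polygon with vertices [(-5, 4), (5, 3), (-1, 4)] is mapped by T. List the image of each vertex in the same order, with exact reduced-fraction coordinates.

T1 rotate counter-clockwise with cos θ = 3/5, sin θ = -4/5: (-5, 4) → (1/5, 32/5); (5, 3) → (27/5, -11/5); (-1, 4) → (13/5, 16/5)
T2 translate by (-3, -1): (1/5, 32/5) → (-14/5, 27/5); (27/5, -11/5) → (12/5, -16/5); (13/5, 16/5) → (-2/5, 11/5)
T3 reflect across x = 0: (-14/5, 27/5) → (14/5, 27/5); (12/5, -16/5) → (-12/5, -16/5); (-2/5, 11/5) → (2/5, 11/5)
T4 rotate counter-clockwise with cos θ = -5/13, sin θ = -12/13: (14/5, 27/5) → (254/65, -303/65); (-12/5, -16/5) → (-132/65, 224/65); (2/5, 11/5) → (122/65, -79/65)

image vertices: (254/65, -303/65), (-132/65, 224/65), (122/65, -79/65)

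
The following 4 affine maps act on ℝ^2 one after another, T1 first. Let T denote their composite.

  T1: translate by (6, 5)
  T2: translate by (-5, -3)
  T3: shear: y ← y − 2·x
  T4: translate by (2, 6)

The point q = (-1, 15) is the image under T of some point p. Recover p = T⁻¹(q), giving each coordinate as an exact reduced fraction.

p = (-4, 1)

T1 = [1 0 6; 0 1 5; 0 0 1]
T2·T1 = [1 0 1; 0 1 2; 0 0 1]
T3·…·T1 = [1 0 1; -2 1 0; 0 0 1]
T4·…·T1 = [1 0 3; -2 1 6; 0 0 1]
det M = 1; M⁻¹ = [1 0 -3; 2 1 -12; 0 0 1]
M⁻¹ · (-1, 15)ᵀ = (-4, 1)ᵀ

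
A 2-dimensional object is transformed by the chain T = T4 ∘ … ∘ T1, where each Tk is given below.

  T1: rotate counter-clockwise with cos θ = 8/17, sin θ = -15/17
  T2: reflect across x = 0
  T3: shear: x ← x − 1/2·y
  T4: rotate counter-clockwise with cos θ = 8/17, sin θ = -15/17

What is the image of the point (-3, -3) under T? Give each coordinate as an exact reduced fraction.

T1 rotate counter-clockwise with cos θ = 8/17, sin θ = -15/17: (-3, -3) → (-69/17, 21/17)
T2 reflect across x = 0: (-69/17, 21/17) → (69/17, 21/17)
T3 shear: x ← x − 1/2·y: (69/17, 21/17) → (117/34, 21/17)
T4 rotate counter-clockwise with cos θ = 8/17, sin θ = -15/17: (117/34, 21/17) → (783/289, -1419/578)

T(p) = (783/289, -1419/578)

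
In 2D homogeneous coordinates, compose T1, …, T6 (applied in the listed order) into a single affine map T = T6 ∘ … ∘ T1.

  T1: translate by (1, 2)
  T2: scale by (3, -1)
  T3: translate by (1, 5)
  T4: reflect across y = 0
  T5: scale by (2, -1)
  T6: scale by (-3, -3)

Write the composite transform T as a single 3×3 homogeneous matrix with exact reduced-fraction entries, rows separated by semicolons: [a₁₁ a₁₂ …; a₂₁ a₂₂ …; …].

T = [-18 0 -24; 0 3 -9; 0 0 1]

T1 = [1 0 1; 0 1 2; 0 0 1]
T2·T1 = [3 0 3; 0 -1 -2; 0 0 1]
T3·…·T1 = [3 0 4; 0 -1 3; 0 0 1]
T4·…·T1 = [3 0 4; 0 1 -3; 0 0 1]
T5·…·T1 = [6 0 8; 0 -1 3; 0 0 1]
T6·…·T1 = [-18 0 -24; 0 3 -9; 0 0 1]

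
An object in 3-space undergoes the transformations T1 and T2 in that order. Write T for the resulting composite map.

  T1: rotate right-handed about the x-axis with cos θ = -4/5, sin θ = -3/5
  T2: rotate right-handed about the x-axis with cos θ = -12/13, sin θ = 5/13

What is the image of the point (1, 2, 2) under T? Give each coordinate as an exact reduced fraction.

T1 rotate right-handed about the x-axis with cos θ = -4/5, sin θ = -3/5: (1, 2, 2) → (1, -2/5, -14/5)
T2 rotate right-handed about the x-axis with cos θ = -12/13, sin θ = 5/13: (1, -2/5, -14/5) → (1, 94/65, 158/65)

T(p) = (1, 94/65, 158/65)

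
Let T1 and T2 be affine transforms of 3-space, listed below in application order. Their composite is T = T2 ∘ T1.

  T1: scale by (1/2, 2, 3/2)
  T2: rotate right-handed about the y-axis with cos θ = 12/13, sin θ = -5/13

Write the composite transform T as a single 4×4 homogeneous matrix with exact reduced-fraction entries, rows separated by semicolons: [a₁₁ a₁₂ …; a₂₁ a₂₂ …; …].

T1 = [1/2 0 0 0; 0 2 0 0; 0 0 3/2 0; 0 0 0 1]
T2·T1 = [6/13 0 -15/26 0; 0 2 0 0; 5/26 0 18/13 0; 0 0 0 1]

T = [6/13 0 -15/26 0; 0 2 0 0; 5/26 0 18/13 0; 0 0 0 1]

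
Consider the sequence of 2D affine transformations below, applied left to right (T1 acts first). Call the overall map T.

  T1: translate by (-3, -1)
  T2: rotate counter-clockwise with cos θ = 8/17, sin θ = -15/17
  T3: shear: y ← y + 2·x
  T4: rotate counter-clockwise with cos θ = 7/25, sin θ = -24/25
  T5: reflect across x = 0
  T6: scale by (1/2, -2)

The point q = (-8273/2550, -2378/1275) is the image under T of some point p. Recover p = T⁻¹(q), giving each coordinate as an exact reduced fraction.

T1 = [1 0 -3; 0 1 -1; 0 0 1]
T2·T1 = [8/17 15/17 -39/17; -15/17 8/17 37/17; 0 0 1]
T3·…·T1 = [8/17 15/17 -39/17; 1/17 38/17 -41/17; 0 0 1]
T4·…·T1 = [16/85 1017/425 -1257/425; -37/85 -94/425 649/425; 0 0 1]
T5·…·T1 = [-16/85 -1017/425 1257/425; -37/85 -94/425 649/425; 0 0 1]
T6·…·T1 = [-8/85 -1017/850 1257/850; 74/85 188/425 -1298/425; 0 0 1]
det M = 1; M⁻¹ = [188/425 1017/850 3; -74/85 -8/85 1; 0 0 1]
M⁻¹ · (-8273/2550, -2378/1275)ᵀ = (-2/3, 4)ᵀ

p = (-2/3, 4)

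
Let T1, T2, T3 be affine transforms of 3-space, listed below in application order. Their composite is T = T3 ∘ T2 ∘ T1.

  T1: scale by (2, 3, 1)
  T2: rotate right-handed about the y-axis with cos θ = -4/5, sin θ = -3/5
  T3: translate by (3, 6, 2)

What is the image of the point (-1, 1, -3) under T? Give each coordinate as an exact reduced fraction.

T1 scale by (2, 3, 1): (-1, 1, -3) → (-2, 3, -3)
T2 rotate right-handed about the y-axis with cos θ = -4/5, sin θ = -3/5: (-2, 3, -3) → (17/5, 3, 6/5)
T3 translate by (3, 6, 2): (17/5, 3, 6/5) → (32/5, 9, 16/5)

T(p) = (32/5, 9, 16/5)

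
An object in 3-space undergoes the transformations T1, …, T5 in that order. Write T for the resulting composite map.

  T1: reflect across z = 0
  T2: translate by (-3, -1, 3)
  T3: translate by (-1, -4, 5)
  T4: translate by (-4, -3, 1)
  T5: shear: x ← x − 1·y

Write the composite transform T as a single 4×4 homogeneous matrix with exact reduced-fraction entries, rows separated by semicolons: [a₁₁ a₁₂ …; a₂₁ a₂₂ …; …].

T1 = [1 0 0 0; 0 1 0 0; 0 0 -1 0; 0 0 0 1]
T2·T1 = [1 0 0 -3; 0 1 0 -1; 0 0 -1 3; 0 0 0 1]
T3·…·T1 = [1 0 0 -4; 0 1 0 -5; 0 0 -1 8; 0 0 0 1]
T4·…·T1 = [1 0 0 -8; 0 1 0 -8; 0 0 -1 9; 0 0 0 1]
T5·…·T1 = [1 -1 0 0; 0 1 0 -8; 0 0 -1 9; 0 0 0 1]

T = [1 -1 0 0; 0 1 0 -8; 0 0 -1 9; 0 0 0 1]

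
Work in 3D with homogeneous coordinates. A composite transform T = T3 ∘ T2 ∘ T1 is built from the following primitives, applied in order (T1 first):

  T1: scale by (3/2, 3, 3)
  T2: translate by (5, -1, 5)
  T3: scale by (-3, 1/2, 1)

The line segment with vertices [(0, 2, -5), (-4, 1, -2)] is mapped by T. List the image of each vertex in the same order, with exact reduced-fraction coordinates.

T1 scale by (3/2, 3, 3): (0, 2, -5) → (0, 6, -15); (-4, 1, -2) → (-6, 3, -6)
T2 translate by (5, -1, 5): (0, 6, -15) → (5, 5, -10); (-6, 3, -6) → (-1, 2, -1)
T3 scale by (-3, 1/2, 1): (5, 5, -10) → (-15, 5/2, -10); (-1, 2, -1) → (3, 1, -1)

image vertices: (-15, 5/2, -10), (3, 1, -1)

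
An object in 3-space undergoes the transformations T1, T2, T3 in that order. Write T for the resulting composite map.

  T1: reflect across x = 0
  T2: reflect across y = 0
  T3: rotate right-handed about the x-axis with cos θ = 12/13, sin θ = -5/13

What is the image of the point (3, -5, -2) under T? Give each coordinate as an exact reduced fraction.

T1 reflect across x = 0: (3, -5, -2) → (-3, -5, -2)
T2 reflect across y = 0: (-3, -5, -2) → (-3, 5, -2)
T3 rotate right-handed about the x-axis with cos θ = 12/13, sin θ = -5/13: (-3, 5, -2) → (-3, 50/13, -49/13)

T(p) = (-3, 50/13, -49/13)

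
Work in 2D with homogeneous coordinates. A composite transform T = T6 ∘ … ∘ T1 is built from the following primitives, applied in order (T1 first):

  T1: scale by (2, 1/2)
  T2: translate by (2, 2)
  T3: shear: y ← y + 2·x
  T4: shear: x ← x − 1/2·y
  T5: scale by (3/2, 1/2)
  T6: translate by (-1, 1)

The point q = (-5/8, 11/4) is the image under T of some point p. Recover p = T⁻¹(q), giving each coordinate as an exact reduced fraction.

p = (0, -5)

T1 = [2 0 0; 0 1/2 0; 0 0 1]
T2·T1 = [2 0 2; 0 1/2 2; 0 0 1]
T3·…·T1 = [2 0 2; 4 1/2 6; 0 0 1]
T4·…·T1 = [0 -1/4 -1; 4 1/2 6; 0 0 1]
T5·…·T1 = [0 -3/8 -3/2; 2 1/4 3; 0 0 1]
T6·…·T1 = [0 -3/8 -5/2; 2 1/4 4; 0 0 1]
det M = 3/4; M⁻¹ = [1/3 1/2 -7/6; -8/3 0 -20/3; 0 0 1]
M⁻¹ · (-5/8, 11/4)ᵀ = (0, -5)ᵀ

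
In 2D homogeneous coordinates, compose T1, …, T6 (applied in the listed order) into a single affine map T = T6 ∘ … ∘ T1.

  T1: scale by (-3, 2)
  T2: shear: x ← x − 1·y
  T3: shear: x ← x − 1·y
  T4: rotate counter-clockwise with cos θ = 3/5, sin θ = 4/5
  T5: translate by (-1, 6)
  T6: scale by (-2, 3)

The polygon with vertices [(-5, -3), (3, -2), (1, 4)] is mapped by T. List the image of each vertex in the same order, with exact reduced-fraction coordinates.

T1 scale by (-3, 2): (-5, -3) → (15, -6); (3, -2) → (-9, -4); (1, 4) → (-3, 8)
T2 shear: x ← x − 1·y: (15, -6) → (21, -6); (-9, -4) → (-5, -4); (-3, 8) → (-11, 8)
T3 shear: x ← x − 1·y: (21, -6) → (27, -6); (-5, -4) → (-1, -4); (-11, 8) → (-19, 8)
T4 rotate counter-clockwise with cos θ = 3/5, sin θ = 4/5: (27, -6) → (21, 18); (-1, -4) → (13/5, -16/5); (-19, 8) → (-89/5, -52/5)
T5 translate by (-1, 6): (21, 18) → (20, 24); (13/5, -16/5) → (8/5, 14/5); (-89/5, -52/5) → (-94/5, -22/5)
T6 scale by (-2, 3): (20, 24) → (-40, 72); (8/5, 14/5) → (-16/5, 42/5); (-94/5, -22/5) → (188/5, -66/5)

image vertices: (-40, 72), (-16/5, 42/5), (188/5, -66/5)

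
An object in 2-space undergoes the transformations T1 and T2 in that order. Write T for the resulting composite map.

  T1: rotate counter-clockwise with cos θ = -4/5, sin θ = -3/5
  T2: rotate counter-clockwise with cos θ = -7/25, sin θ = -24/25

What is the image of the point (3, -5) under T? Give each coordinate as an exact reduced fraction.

T1 rotate counter-clockwise with cos θ = -4/5, sin θ = -3/5: (3, -5) → (-27/5, 11/5)
T2 rotate counter-clockwise with cos θ = -7/25, sin θ = -24/25: (-27/5, 11/5) → (453/125, 571/125)

T(p) = (453/125, 571/125)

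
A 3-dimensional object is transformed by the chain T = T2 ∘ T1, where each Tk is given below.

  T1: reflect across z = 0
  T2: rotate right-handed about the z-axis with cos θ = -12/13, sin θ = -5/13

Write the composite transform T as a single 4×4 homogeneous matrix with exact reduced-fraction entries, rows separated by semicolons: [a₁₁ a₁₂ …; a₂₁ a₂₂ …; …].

T = [-12/13 5/13 0 0; -5/13 -12/13 0 0; 0 0 -1 0; 0 0 0 1]

T1 = [1 0 0 0; 0 1 0 0; 0 0 -1 0; 0 0 0 1]
T2·T1 = [-12/13 5/13 0 0; -5/13 -12/13 0 0; 0 0 -1 0; 0 0 0 1]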